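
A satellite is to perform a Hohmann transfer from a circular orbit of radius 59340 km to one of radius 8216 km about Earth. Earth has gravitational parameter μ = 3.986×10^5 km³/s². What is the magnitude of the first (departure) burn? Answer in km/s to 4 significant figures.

Semi-major axis of the transfer orbit: a_t = (59340 + 8216)/2 = 33778 km.
Circular speed at r = 59340 km: v_c = √(μ/r) = 2.592 km/s.
Vis-viva on the transfer ellipse at r = 59340 km gives v_t = √[μ(2/r − 1/a_t)] = 1.278 km/s.
Δv₁ = |v_t − v_c| = |1.278 − 2.592| = 1.314 km/s.

Δv₁ = 1.314 km/s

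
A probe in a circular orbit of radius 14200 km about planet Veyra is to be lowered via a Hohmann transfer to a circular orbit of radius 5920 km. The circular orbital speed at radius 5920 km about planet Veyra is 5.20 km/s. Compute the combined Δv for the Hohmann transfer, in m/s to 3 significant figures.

From the circular-orbit relation v² = μ/r at r = 5920 km: μ = v²r = (5.20)² × 5920 = 1.60077×10^5 km³/s².
Transfer-ellipse semi-major axis a_t = (r₁ + r₂)/2 = (14200 + 5920)/2 = 10060 km.
At r₁ the circular-orbit speed is v₁ = √(μ/r₁) = 3.3575 km/s.
On the transfer ellipse at r₁, v² = μ(2/r − 1/a) gives v_a = √[μ(2/r₁ − 1/a_t)] = 2.5756 km/s.
First burn Δv₁ = |v_a − v₁| = 0.7819 km/s.
Circular speed at r₂: v₂ = √(μ/r₂) = 5.200 km/s.
Transfer-orbit speed at r₂: v_p = √[μ(2/r₂ − 1/a_t)] = 6.178 km/s.
Second burn Δv₂ = |v₂ − v_p| = 0.9780 km/s.
Δv = Δv₁ + Δv₂ = 0.7819 + 0.9780 = 1.760 km/s.

Δv = 1760 m/s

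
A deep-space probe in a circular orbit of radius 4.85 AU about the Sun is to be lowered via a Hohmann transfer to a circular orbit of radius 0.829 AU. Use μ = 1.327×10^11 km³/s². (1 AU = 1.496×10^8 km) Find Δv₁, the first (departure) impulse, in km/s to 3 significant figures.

In km: r₁ = 4.85 × 1.496×10^8 = 7.2556×10^8 km; r₂ = 0.829 × 1.496×10^8 = 1.240184×10^8 km.
The Hohmann ellipse has a_t = (r₁ + r₂)/2 = 4.247892×10^8 km.
On the circular orbit at r = 7.2556×10^8 km, v_c = √(μ/r) = 13.524 km/s.
Vis-viva on the transfer ellipse at r = 7.2556×10^8 km gives v_t = √[μ(2/r − 1/a_t)] = 7.3073 km/s.
Δv₁ = |v_t − v_c| = |7.3073 − 13.524| = 6.217 km/s.

Δv₁ = 6.22 km/s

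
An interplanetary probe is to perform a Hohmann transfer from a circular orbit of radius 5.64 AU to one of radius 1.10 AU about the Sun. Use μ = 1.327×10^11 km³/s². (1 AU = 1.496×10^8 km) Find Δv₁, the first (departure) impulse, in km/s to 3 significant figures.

In km: r₁ = 5.64 × 1.496×10^8 = 8.43744×10^8 km; r₂ = 1.10 × 1.496×10^8 = 1.6456×10^8 km.
Transfer-ellipse semi-major axis a_t = (r₁ + r₂)/2 = (8.43744×10^8 + 1.6456×10^8)/2 = 5.04152×10^8 km.
Circular speed at r = 8.43744×10^8 km: v_c = √(μ/r) = 12.541 km/s.
Vis-viva on the transfer ellipse at r = 8.43744×10^8 km gives v_t = √[μ(2/r − 1/a_t)] = 7.1649 km/s.
Δv₁ = |v_t − v_c| = |7.1649 − 12.541| = 5.376 km/s.

Δv₁ = 5.38 km/s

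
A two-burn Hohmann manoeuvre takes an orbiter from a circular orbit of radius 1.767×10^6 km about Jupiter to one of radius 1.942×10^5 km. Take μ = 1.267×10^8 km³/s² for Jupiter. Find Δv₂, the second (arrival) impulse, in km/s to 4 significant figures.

Δv₂ = 8.745 km/s

Semi-major axis of the transfer orbit: a_t = (1.767×10^6 + 1.942×10^5)/2 = 9.806×10^5 km.
On the circular orbit at r = 1.942×10^5 km, v_c = √(μ/r) = 25.543 km/s.
Vis-viva on the transfer ellipse at r = 1.942×10^5 km gives v_t = √[μ(2/r − 1/a_t)] = 34.288 km/s.
Δv₂ = |v_t − v_c| = |34.288 − 25.543| = 8.745 km/s.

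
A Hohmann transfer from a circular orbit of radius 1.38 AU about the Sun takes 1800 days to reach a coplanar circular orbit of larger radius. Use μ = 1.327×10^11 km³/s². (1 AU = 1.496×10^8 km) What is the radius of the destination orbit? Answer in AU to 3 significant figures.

In km: r₁ = 1.38 × 1.496×10^8 = 2.06448×10^8 km.
Transfer time t = 1800 days = 1.5552×10^8 s, and t = π√(a_t³/μ).
So a_t = (μ t²/π²)^(1/3) = (1.327×10^11 × (1.5552×10^8)² / π²)^(1/3) = 6.8767×10^8 km.
Since a_t = (r₁ + r₂)/2, r₂ = 2a_t − r₁ = 2×6.8767×10^8 − 2.06448×10^8 = 1.168892×10^9 km.
In AU: r₂ = 1.168892×10^9 / 1.496×10^8 = 7.81 AU.

r₂ = 7.81 AU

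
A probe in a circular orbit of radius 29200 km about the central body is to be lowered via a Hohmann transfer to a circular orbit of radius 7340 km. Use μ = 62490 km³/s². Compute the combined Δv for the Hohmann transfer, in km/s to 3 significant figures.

Δv = 1.31 km/s

Semi-major axis of the transfer orbit: a_t = (29200 + 7340)/2 = 18270 km.
Circular speed at r₁: v₁ = √(μ/r₁) = √(62490/29200) = 1.4629 km/s.
Transfer-orbit speed at r₁ (vis-viva equation): v_a = √[μ(2/r₁ − 1/a_t)] = 0.92724 km/s.
First burn Δv₁ = |v_a − v₁| = 0.5357 km/s.
Circular speed at r₂: v₂ = √(μ/r₂) = 2.91781 km/s.
Transfer-orbit speed at r₂: v_p = √[μ(2/r₂ − 1/a_t)] = 3.68875 km/s.
Second burn Δv₂ = |v₂ − v_p| = 0.7709 km/s.
Total Δv = Δv₁ + Δv₂ = 1.307 km/s.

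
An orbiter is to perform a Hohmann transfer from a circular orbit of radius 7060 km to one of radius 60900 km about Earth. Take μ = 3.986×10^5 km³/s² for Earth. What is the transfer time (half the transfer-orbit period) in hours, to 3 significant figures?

t = 8.66 hours

Semi-major axis of the transfer orbit: a_t = (7060 + 60900)/2 = 33980 km.
By Kepler's third law the transfer-orbit period is T = 2π√(a_t³/μ), so t = T/2 = 31170 s.
Converting: 31170 s ÷ 3600 s/hour = 8.66 hours.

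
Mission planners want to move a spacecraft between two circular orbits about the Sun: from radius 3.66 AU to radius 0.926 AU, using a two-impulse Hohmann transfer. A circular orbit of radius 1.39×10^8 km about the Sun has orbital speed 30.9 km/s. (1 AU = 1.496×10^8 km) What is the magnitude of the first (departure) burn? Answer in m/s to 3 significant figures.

From the circular-orbit relation v² = μ/r at r = 1.39×10^8 km: μ = v²r = (30.9)² × 1.39×10^8 = 1.32719×10^11 km³/s².
In km: r₁ = 3.66 × 1.496×10^8 = 5.47536×10^8 km; r₂ = 0.926 × 1.496×10^8 = 1.385296×10^8 km.
The Hohmann ellipse has a_t = (r₁ + r₂)/2 = 3.430328×10^8 km.
On the circular orbit at r = 5.47536×10^8 km, v_c = √(μ/r) = 15.569 km/s.
Vis-viva on the transfer ellipse at r = 5.47536×10^8 km gives v_t = √[μ(2/r − 1/a_t)] = 9.8938 km/s.
Δv₁ = |v_t − v_c| = |9.8938 − 15.569| = 5.675 km/s.

Δv₁ = 5680 m/s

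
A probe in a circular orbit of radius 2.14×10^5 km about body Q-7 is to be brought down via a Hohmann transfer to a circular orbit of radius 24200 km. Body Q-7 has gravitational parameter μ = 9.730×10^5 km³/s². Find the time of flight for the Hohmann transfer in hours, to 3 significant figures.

t = 36.4 hours

Semi-major axis of the transfer orbit: a_t = (2.140×10^5 + 24200)/2 = 1.191×10^5 km.
By Kepler's third law the transfer-orbit period is T = 2π√(a_t³/μ), so t = T/2 = 1.309×10^5 s.
Converting: 1.309×10^5 s ÷ 3600 s/hour = 36.4 hours.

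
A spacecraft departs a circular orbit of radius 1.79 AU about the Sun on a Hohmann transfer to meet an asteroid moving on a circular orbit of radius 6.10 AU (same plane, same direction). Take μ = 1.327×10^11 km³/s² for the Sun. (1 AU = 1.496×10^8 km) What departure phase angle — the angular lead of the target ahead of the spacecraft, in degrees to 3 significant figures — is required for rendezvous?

φ = 86.4°

In km: r₁ = 1.79 × 1.496×10^8 = 2.67784×10^8 km; r₂ = 6.10 × 1.496×10^8 = 9.1256×10^8 km.
Transfer-ellipse semi-major axis a_t = (r₁ + r₂)/2 = (2.67784×10^8 + 9.1256×10^8)/2 = 5.90172×10^8 km.
The half-period of the transfer ellipse is t = π√(a_t³/μ) = 1.2365×10^8 s.
The target's mean motion on its circular orbit is ω₂ = √(μ/r₂³) = 1.3214×10^-8 rad/s.
Angle swept by the target during transfer: ω₂·t = 1.634 rad = 93.62°.
The spacecraft traverses 180° on the transfer ellipse, so the target must lead by 180° − 93.62° = 86.4°.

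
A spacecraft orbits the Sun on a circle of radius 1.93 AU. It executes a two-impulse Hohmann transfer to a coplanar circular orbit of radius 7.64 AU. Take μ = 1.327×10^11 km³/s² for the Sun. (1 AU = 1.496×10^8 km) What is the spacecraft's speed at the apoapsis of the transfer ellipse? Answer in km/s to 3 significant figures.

In km: r₁ = 1.93 × 1.496×10^8 = 2.88728×10^8 km; r₂ = 7.64 × 1.496×10^8 = 1.142944×10^9 km.
Semi-major axis of the transfer orbit: a_t = (2.88728×10^8 + 1.142944×10^9)/2 = 7.15836×10^8 km.
At apoapsis, r = 1.142944×10^9 km.
Applying v² = μ(2/r − 1/a_t): v = 6.843 km/s.

v = 6.84 km/s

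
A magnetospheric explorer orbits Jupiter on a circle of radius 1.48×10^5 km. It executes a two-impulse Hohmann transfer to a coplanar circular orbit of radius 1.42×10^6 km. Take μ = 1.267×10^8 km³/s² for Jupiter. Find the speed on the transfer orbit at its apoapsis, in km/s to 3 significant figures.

Transfer-ellipse semi-major axis a_t = (r₁ + r₂)/2 = (1.480×10^5 + 1.420×10^6)/2 = 7.840×10^5 km.
The apoapsis of the transfer ellipse is at r = 1.420×10^6 km.
Applying v² = μ(2/r − 1/a_t): v = 4.104 km/s.

v = 4.10 km/s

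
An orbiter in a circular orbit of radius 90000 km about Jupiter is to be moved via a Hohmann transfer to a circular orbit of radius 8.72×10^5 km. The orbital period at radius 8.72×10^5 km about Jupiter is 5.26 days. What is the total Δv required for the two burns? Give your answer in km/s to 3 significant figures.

From Kepler's third law T² = 4π²r³/μ at r = 8.72×10^5 km, T = 5.26 days = 5.26 × 86400 s = 4.54464×10^5 s: μ = 4π²r³/T² = 1.26739×10^8 km³/s².
The Hohmann ellipse has a_t = (r₁ + r₂)/2 = 4.810×10^5 km.
Circular speed at r₁: v₁ = √(μ/r₁) = √(1.26739×10^8/90000) = 37.53 km/s.
Transfer-orbit speed at r₁ (vis-viva): v_p = √[μ(2/r₁ − 1/a_t)] = 50.53 km/s.
First burn Δv₁ = |v_p − v₁| = 13.00 km/s.
At r₂, v₂ = √(μ/r₂) = 12.056 km/s.
Transfer-orbit speed at r₂: v_a = √[μ(2/r₂ − 1/a_t)] = 5.2149 km/s.
Second burn Δv₂ = |v₂ − v_a| = 6.841 km/s.
Total Δv = Δv₁ + Δv₂ = 19.84 km/s.

Δv = 19.8 km/s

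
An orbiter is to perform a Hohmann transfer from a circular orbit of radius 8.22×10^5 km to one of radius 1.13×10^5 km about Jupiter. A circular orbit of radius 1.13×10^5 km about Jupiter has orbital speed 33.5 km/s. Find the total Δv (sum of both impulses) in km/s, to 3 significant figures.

Δv = 17.2 km/s

From the circular-orbit relation v² = μ/r at r = 1.13×10^5 km: μ = v²r = (33.5)² × 1.13×10^5 = 1.26814×10^8 km³/s².
The Hohmann ellipse has a_t = (r₁ + r₂)/2 = 4.675×10^5 km.
Circular speed at r₁: v₁ = √(μ/r₁) = √(1.26814×10^8/8.220×10^5) = 12.4208 km/s.
On the transfer ellipse at r₁, vis-viva gives v_a = √[μ(2/r₁ − 1/a_t)] = 6.10656 km/s.
First burn Δv₁ = |v_a − v₁| = 6.3142 km/s.
Circular speed at r₂: v₂ = √(μ/r₂) = 33.500 km/s.
Transfer-orbit speed at r₂: v_p = √[μ(2/r₂ − 1/a_t)] = 44.421 km/s.
Second burn Δv₂ = |v₂ − v_p| = 10.921 km/s.
Δv = Δv₁ + Δv₂ = 6.3142 + 10.921 = 17.24 km/s.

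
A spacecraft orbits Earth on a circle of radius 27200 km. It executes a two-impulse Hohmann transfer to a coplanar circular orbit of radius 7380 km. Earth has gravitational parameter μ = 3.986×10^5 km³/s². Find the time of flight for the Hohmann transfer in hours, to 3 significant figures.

t = 3.14 hours

Semi-major axis of the transfer orbit: a_t = (27200 + 7380)/2 = 17290 km.
By Kepler's third law the transfer-orbit period is T = 2π√(a_t³/μ), so t = T/2 = 11310 s.
Converting: 11310 s ÷ 3600 s/hour = 3.14 hours.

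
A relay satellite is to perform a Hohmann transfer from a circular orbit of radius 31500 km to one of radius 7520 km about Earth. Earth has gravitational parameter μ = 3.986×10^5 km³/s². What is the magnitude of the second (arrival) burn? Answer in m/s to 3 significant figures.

Δv₂ = 1970 m/s

The Hohmann ellipse has a_t = (r₁ + r₂)/2 = 19510 km.
On the circular orbit at r = 7520 km, v_c = √(μ/r) = 7.28048 km/s.
Vis-viva on the transfer ellipse at r = 7520 km gives v_t = √[μ(2/r − 1/a_t)] = 9.25095 km/s.
Δv₂ = |v_t − v_c| = |9.25095 − 7.28048| = 1.970 km/s.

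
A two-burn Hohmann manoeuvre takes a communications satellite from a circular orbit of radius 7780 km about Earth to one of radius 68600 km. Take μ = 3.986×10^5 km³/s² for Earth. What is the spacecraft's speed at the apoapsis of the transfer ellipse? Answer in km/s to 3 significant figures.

v = 1.09 km/s

The Hohmann ellipse has a_t = (r₁ + r₂)/2 = 38190 km.
The apoapsis of the transfer ellipse is at r = 68600 km.
Applying v² = μ(2/r − 1/a_t): v = 1.088 km/s.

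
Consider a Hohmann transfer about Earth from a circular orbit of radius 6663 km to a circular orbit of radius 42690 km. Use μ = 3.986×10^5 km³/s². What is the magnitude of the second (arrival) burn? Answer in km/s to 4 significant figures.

Δv₂ = 1.468 km/s

Semi-major axis of the transfer orbit: a_t = (6663 + 42690)/2 = 24676.5 km.
On the circular orbit at r = 42690 km, v_c = √(μ/r) = 3.056 km/s.
Transfer-orbit speed at the same r (vis-viva, a = a_t): v_t = √[μ(2/r − 1/a_t)] = 1.588 km/s.
Δv₂ = |v_t − v_c| = |1.588 − 3.056| = 1.468 km/s.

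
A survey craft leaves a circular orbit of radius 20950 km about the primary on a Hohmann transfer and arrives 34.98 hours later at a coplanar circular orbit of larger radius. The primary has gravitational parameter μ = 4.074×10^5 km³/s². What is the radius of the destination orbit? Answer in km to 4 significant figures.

r₂ = 1.527×10^5 km

Transfer time t = 34.98 hours = 1.25928×10^5 s, and t = π√(a_t³/μ).
So a_t = (μ t²/π²)^(1/3) = (4.074×10^5 × (1.25928×10^5)² / π²)^(1/3) = 86827 km.
Since a_t = (r₁ + r₂)/2, r₂ = 2a_t − r₁ = 2×86827 − 20950 = 1.52704×10^5 km.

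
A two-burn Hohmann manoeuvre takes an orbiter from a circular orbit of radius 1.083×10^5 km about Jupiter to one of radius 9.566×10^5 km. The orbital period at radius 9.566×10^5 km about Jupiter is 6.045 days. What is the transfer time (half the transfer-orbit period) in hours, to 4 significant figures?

t = 30.12 hours

From Kepler's third law T² = 4π²r³/μ at r = 9.566×10^5 km, T = 6.045 days = 6.045 × 86400 s = 5.22288×10^5 s: μ = 4π²r³/T² = 1.26687×10^8 km³/s².
Semi-major axis of the transfer orbit: a_t = (1.083×10^5 + 9.566×10^5)/2 = 5.3245×10^5 km.
Half the transfer-orbit period gives t = π√(a_t³/μ) = 1.0844×10^5 s.
Converting: 1.0844×10^5 s ÷ 3600 s/hour = 30.12 hours.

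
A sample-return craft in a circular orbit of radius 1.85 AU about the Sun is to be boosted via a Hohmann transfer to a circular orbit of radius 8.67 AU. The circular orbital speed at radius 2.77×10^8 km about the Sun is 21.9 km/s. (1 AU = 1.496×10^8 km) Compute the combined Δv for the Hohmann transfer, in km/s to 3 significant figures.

Δv = 10.3 km/s

From the circular-orbit relation v² = μ/r at r = 2.77×10^8 km: μ = v²r = (21.9)² × 2.77×10^8 = 1.32852×10^11 km³/s².
In km: r₁ = 1.85 × 1.496×10^8 = 2.7676×10^8 km; r₂ = 8.67 × 1.496×10^8 = 1.297032×10^9 km.
Semi-major axis of the transfer orbit: a_t = (2.7676×10^8 + 1.297032×10^9)/2 = 7.86896×10^8 km.
At r₁ the circular-orbit speed is v₁ = √(μ/r₁) = 21.9095 km/s.
Transfer-orbit speed at r₁ (vis-viva equation): v_p = √[μ(2/r₁ − 1/a_t)] = 28.1287 km/s.
First burn Δv₁ = |v_p − v₁| = 6.219 km/s.
At r₂, v₂ = √(μ/r₂) = 10.121 km/s.
Transfer-orbit speed at r₂: v_a = √[μ(2/r₂ − 1/a_t)] = 6.0021 km/s.
Second burn Δv₂ = |v₂ − v_a| = 4.119 km/s.
Total Δv = Δv₁ + Δv₂ = 10.34 km/s.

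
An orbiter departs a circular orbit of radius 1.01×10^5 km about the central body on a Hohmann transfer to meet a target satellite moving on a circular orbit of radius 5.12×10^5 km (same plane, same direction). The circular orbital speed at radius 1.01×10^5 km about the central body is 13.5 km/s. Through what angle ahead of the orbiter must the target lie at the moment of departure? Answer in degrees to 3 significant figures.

From the circular-orbit relation v² = μ/r at r = 1.01×10^5 km: μ = v²r = (13.5)² × 1.01×10^5 = 1.84072×10^7 km³/s².
Transfer-ellipse semi-major axis a_t = (r₁ + r₂)/2 = (1.010×10^5 + 5.120×10^5)/2 = 3.065×10^5 km.
The half-period of the transfer ellipse is t = π√(a_t³/μ) = 1.2425×10^5 s.
The target's mean motion on its circular orbit is ω₂ = √(μ/r₂³) = 1.1711×10^-5 rad/s.
Angle swept by the target during transfer: ω₂·t = 1.455 rad = 83.37°.
The orbiter traverses 180° on the transfer ellipse, so the target must lead by 180° − 83.37° = 96.6°.

φ = 96.6°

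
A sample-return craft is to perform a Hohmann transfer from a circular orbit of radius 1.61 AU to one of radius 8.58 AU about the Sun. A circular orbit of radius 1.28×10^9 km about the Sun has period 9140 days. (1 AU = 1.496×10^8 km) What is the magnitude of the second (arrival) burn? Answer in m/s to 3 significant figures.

Δv₂ = 4450 m/s

From Kepler's third law T² = 4π²r³/μ at r = 1.28×10^9 km, T = 9140 days = 9140 × 86400 s = 7.89696×10^8 s: μ = 4π²r³/T² = 1.32761×10^11 km³/s².
In km: r₁ = 1.61 × 1.496×10^8 = 2.40856×10^8 km; r₂ = 8.58 × 1.496×10^8 = 1.283568×10^9 km.
The Hohmann ellipse has a_t = (r₁ + r₂)/2 = 7.62212×10^8 km.
On the circular orbit at r = 1.283568×10^9 km, v_c = √(μ/r) = 10.17 km/s.
Transfer-orbit speed at the same r (vis-viva, a = a_t): v_t = √[μ(2/r − 1/a_t)] = 5.717 km/s.
Δv₂ = |v_t − v_c| = |5.717 − 10.17| = 4.453 km/s.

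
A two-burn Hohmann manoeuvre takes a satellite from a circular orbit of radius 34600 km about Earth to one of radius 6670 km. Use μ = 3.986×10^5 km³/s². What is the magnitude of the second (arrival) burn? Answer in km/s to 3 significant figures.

Δv₂ = 2.28 km/s

The Hohmann ellipse has a_t = (r₁ + r₂)/2 = 20635 km.
Circular speed at r = 6670 km: v_c = √(μ/r) = 7.730 km/s.
Transfer-orbit speed at the same r (vis-viva, a = a_t): v_t = √[μ(2/r − 1/a_t)] = 10.01 km/s.
Δv₂ = |v_t − v_c| = |10.01 − 7.730| = 2.280 km/s.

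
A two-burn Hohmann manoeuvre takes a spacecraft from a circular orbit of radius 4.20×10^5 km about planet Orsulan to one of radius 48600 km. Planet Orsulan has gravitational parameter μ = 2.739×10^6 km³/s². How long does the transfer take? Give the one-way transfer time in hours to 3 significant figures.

Semi-major axis of the transfer orbit: a_t = (4.200×10^5 + 48600)/2 = 2.343×10^5 km.
Transfer time t = π√(a_t³/μ) = π√((2.343×10^5)³ / 2.739×10^6) = 2.153×10^5 s.
Converting: 2.153×10^5 s ÷ 3600 s/hour = 59.8 hours.

t = 59.8 hours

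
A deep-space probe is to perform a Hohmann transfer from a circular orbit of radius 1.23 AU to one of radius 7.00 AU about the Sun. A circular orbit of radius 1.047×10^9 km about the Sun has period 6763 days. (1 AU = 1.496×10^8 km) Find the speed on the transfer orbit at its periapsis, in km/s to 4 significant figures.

From Kepler's third law T² = 4π²r³/μ at r = 1.047×10^9 km, T = 6763 days = 6763 × 86400 s = 5.843232×10^8 s: μ = 4π²r³/T² = 1.32707×10^11 km³/s².
In km: r₁ = 1.23 × 1.496×10^8 = 1.84008×10^8 km; r₂ = 7.00 × 1.496×10^8 = 1.0472×10^9 km.
The Hohmann ellipse has a_t = (r₁ + r₂)/2 = 6.15604×10^8 km.
At periapsis, r = 1.84008×10^8 km.
From the vis-viva equation, v = √[μ(2/r − 1/a_t)] = 35.03 km/s.

v = 35.03 km/s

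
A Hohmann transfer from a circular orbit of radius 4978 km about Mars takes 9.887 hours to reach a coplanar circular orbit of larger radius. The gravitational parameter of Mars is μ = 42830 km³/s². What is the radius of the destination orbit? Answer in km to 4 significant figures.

Transfer time t = 9.887 hours = 35593.2 s, and t = π√(a_t³/μ).
So a_t = (μ t²/π²)^(1/3) = (42830 × (35593.2)² / π²)^(1/3) = 17649 km.
Since a_t = (r₁ + r₂)/2, r₂ = 2a_t − r₁ = 2×17649 − 4978 = 30320 km.

r₂ = 30320 km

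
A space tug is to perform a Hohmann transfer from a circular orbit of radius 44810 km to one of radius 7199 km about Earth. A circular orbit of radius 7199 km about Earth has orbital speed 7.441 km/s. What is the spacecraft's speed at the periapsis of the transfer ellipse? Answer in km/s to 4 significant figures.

v = 9.768 km/s

From the circular-orbit relation v² = μ/r at r = 7199 km: μ = v²r = (7.441)² × 7199 = 3.98598×10^5 km³/s².
The Hohmann ellipse has a_t = (r₁ + r₂)/2 = 26004.5 km.
At periapsis, r = 7199 km.
Applying v² = μ(2/r − 1/a_t): v = 9.768 km/s.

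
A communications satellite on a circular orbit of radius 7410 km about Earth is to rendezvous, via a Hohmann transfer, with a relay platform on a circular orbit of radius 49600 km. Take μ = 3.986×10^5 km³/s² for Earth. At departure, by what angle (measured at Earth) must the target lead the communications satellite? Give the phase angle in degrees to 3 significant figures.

The Hohmann ellipse has a_t = (r₁ + r₂)/2 = 28505 km.
Transfer time t = π√(a_t³/μ) = 23950 s.
Target angular speed ω₂ = √(μ/r₂³) = 5.715×10^-5 rad/s.
Angle swept by the target during transfer: ω₂·t = 1.3687 rad = 78.42°.
Arrival is 180° from departure on the ellipse, so φ = 180° − 78.42° = 102°.

φ = 102°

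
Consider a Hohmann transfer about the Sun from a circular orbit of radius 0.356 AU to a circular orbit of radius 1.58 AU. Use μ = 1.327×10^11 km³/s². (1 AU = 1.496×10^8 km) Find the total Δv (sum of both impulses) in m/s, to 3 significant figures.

In km: r₁ = 0.356 × 1.496×10^8 = 5.32576×10^7 km; r₂ = 1.58 × 1.496×10^8 = 2.36368×10^8 km.
Semi-major axis of the transfer orbit: a_t = (5.32576×10^7 + 2.36368×10^8)/2 = 1.448128×10^8 km.
Circular speed at r₁: v₁ = √(μ/r₁) = √(1.327×10^11/5.32576×10^7) = 49.917 km/s.
On the transfer ellipse at r₁, vis-viva equation gives v_p = √[μ(2/r₁ − 1/a_t)] = 63.773 km/s.
First burn Δv₁ = |v_p − v₁| = 13.856 km/s.
Circular speed at r₂: v₂ = √(μ/r₂) = 23.69415 km/s.
Transfer-orbit speed at r₂: v_a = √[μ(2/r₂ − 1/a_t)] = 14.36906 km/s.
Second burn Δv₂ = |v₂ − v_a| = 9.3251 km/s.
Δv = Δv₁ + Δv₂ = 13.856 + 9.3251 = 23.18 km/s.

Δv = 23200 m/s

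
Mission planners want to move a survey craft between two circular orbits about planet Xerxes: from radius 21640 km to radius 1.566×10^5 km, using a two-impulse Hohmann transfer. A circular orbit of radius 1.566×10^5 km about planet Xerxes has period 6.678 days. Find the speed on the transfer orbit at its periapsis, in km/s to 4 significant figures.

From Kepler's third law T² = 4π²r³/μ at r = 1.566×10^5 km, T = 6.678 days = 6.678 × 86400 s = 5.769792×10^5 s: μ = 4π²r³/T² = 4.55423×10^5 km³/s².
The Hohmann ellipse has a_t = (r₁ + r₂)/2 = 89120 km.
At periapsis, r = 21640 km.
Vis-viva: v = √[μ(2/r − 1/a_t)] = √[4.55423×10^5 × (2/21640 − 1/89120)] = 6.081 km/s.

v = 6.081 km/s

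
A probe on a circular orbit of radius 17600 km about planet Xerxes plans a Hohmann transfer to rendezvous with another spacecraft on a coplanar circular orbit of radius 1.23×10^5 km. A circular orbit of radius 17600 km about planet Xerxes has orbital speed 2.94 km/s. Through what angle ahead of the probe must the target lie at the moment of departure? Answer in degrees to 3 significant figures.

From the circular-orbit relation v² = μ/r at r = 17600 km: μ = v²r = (2.94)² × 17600 = 1.52127×10^5 km³/s².
Semi-major axis of the transfer orbit: a_t = (17600 + 1.230×10^5)/2 = 70300 km.
The half-period of the transfer ellipse is t = π√(a_t³/μ) = 1.50134×10^5 s.
The target's mean motion on its circular orbit is ω₂ = √(μ/r₂³) = 9.04161×10^-6 rad/s.
Angle swept by the target during transfer: ω₂·t = 1.3575 rad = 77.78°.
Arrival is 180° from departure on the ellipse, so φ = 180° − 77.78° = 102°.

φ = 102°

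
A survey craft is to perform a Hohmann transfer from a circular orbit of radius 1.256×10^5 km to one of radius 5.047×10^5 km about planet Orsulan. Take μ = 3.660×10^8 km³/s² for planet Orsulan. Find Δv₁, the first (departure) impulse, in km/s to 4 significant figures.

Δv₁ = 14.33 km/s

The Hohmann ellipse has a_t = (r₁ + r₂)/2 = 3.1515×10^5 km.
Circular speed at r = 1.256×10^5 km: v_c = √(μ/r) = 53.98 km/s.
Transfer-orbit speed at the same r (vis-viva, a = a_t): v_t = √[μ(2/r − 1/a_t)] = 68.31 km/s.
Δv₁ = |v_t − v_c| = |68.31 − 53.98| = 14.33 km/s.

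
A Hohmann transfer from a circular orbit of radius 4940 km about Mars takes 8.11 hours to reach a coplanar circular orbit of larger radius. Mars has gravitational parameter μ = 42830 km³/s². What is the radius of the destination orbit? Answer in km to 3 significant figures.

Transfer time t = 8.11 hours = 29196 s, and t = π√(a_t³/μ).
So a_t = (μ t²/π²)^(1/3) = (42830 × (29196)² / π²)^(1/3) = 15466 km.
Since a_t = (r₁ + r₂)/2, r₂ = 2a_t − r₁ = 2×15466 − 4940 = 25992 km.

r₂ = 26000 km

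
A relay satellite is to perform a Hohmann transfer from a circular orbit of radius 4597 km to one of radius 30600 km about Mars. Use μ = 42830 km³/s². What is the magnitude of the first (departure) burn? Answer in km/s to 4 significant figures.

Semi-major axis of the transfer orbit: a_t = (4597 + 30600)/2 = 17598.5 km.
Circular speed at r = 4597 km: v_c = √(μ/r) = 3.05237 km/s.
Vis-viva on the transfer ellipse at r = 4597 km gives v_t = √[μ(2/r − 1/a_t)] = 4.02494 km/s.
Δv₁ = |v_t − v_c| = |4.02494 − 3.05237| = 0.9726 km/s.

Δv₁ = 0.9726 km/s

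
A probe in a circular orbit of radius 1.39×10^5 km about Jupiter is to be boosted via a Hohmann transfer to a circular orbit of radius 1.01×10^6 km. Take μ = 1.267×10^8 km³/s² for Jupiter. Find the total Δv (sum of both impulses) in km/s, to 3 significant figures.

Δv = 15.5 km/s

Semi-major axis of the transfer orbit: a_t = (1.390×10^5 + 1.010×10^6)/2 = 5.745×10^5 km.
Circular speed at r₁: v₁ = √(μ/r₁) = √(1.267×10^8/1.390×10^5) = 30.19 km/s.
On the transfer ellipse at r₁, vis-viva gives v_p = √[μ(2/r₁ − 1/a_t)] = 40.03 km/s.
First burn Δv₁ = |v_p − v₁| = 9.840 km/s.
Circular speed at r₂: v₂ = √(μ/r₂) = 11.20 km/s.
Transfer-orbit speed at r₂: v_a = √[μ(2/r₂ − 1/a_t)] = 5.509 km/s.
Second burn Δv₂ = |v₂ − v_a| = 5.691 km/s.
Total Δv = Δv₁ + Δv₂ = 15.53 km/s.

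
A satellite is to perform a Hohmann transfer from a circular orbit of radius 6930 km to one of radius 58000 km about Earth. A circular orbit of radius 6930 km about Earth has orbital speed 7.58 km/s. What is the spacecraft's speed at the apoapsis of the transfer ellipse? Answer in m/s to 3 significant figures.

v = 1210 m/s

From the circular-orbit relation v² = μ/r at r = 6930 km: μ = v²r = (7.58)² × 6930 = 3.98173×10^5 km³/s².
Semi-major axis of the transfer orbit: a_t = (6930 + 58000)/2 = 32465 km.
At apoapsis, r = 58000 km.
Applying v² = μ(2/r − 1/a_t): v = 1.211 km/s.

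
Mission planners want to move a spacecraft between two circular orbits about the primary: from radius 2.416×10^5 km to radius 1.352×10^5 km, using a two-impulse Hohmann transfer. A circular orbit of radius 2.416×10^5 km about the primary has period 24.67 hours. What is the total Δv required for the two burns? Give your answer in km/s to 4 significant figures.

Δv = 5.639 km/s

From Kepler's third law T² = 4π²r³/μ at r = 2.416×10^5 km, T = 24.67 hours = 24.67 × 3600 s = 88812 s: μ = 4π²r³/T² = 7.05842×10^7 km³/s².
The Hohmann ellipse has a_t = (r₁ + r₂)/2 = 1.884×10^5 km.
At r₁ the circular-orbit speed is v₁ = √(μ/r₁) = 17.092 km/s.
Transfer-orbit speed at r₁ (vis-viva equation): v_a = √[μ(2/r₁ − 1/a_t)] = 14.479 km/s.
First burn Δv₁ = |v_a − v₁| = 2.613 km/s.
At r₂, v₂ = √(μ/r₂) = 22.849 km/s.
Transfer-orbit speed at r₂: v_p = √[μ(2/r₂ − 1/a_t)] = 25.875 km/s.
Second burn Δv₂ = |v₂ − v_p| = 3.026 km/s.
Total Δv = Δv₁ + Δv₂ = 5.639 km/s.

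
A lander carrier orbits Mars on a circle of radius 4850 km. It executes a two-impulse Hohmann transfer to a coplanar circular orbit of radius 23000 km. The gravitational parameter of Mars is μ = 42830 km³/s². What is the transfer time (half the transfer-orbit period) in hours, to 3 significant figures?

t = 6.93 hours

The Hohmann ellipse has a_t = (r₁ + r₂)/2 = 13925 km.
Half the transfer-orbit period gives t = π√(a_t³/μ) = 24940 s.
Converting: 24940 s ÷ 3600 s/hour = 6.93 hours.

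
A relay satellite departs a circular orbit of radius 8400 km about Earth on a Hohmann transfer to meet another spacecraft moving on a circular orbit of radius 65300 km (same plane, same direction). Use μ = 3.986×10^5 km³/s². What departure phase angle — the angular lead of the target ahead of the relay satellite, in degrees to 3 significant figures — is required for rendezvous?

Transfer-ellipse semi-major axis a_t = (r₁ + r₂)/2 = (8400 + 65300)/2 = 36850 km.
The half-period of the transfer ellipse is t = π√(a_t³/μ) = 35200 s.
The target's mean motion on its circular orbit is ω₂ = √(μ/r₂³) = 3.7835×10^-5 rad/s.
Angle swept by the target during transfer: ω₂·t = 1.3318 rad = 76.31°.
Arrival is 180° from departure on the ellipse, so φ = 180° − 76.31° = 104°.

φ = 104°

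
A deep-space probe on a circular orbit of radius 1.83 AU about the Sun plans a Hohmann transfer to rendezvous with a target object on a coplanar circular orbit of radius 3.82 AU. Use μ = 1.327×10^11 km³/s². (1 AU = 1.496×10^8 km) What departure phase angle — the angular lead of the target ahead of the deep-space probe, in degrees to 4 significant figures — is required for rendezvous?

φ = 65.53°

In km: r₁ = 1.83 × 1.496×10^8 = 2.73768×10^8 km; r₂ = 3.82 × 1.496×10^8 = 5.71472×10^8 km.
Transfer-ellipse semi-major axis a_t = (r₁ + r₂)/2 = (2.73768×10^8 + 5.71472×10^8)/2 = 4.2262×10^8 km.
Transfer time t = π√(a_t³/μ) = 7.4927×10^7 s.
Target angular speed ω₂ = √(μ/r₂³) = 2.6665×10^-8 rad/s.
Angle swept by the target during transfer: ω₂·t = 1.9979 rad = 114.47°.
The deep-space probe traverses 180° on the transfer ellipse, so the target must lead by 180° − 114.47° = 65.53°.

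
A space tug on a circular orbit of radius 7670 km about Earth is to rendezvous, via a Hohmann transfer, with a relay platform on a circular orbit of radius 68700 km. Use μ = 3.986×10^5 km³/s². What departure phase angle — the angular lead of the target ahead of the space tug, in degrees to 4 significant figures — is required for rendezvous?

φ = 105.4°

Transfer-ellipse semi-major axis a_t = (r₁ + r₂)/2 = (7670 + 68700)/2 = 38185 km.
Transfer time t = π√(a_t³/μ) = 37130 s.
The target's mean motion on its circular orbit is ω₂ = √(μ/r₂³) = 3.506×10^-5 rad/s.
Angle swept by the target during transfer: ω₂·t = 1.3018 rad = 74.59°.
Arrival is 180° from departure on the ellipse, so φ = 180° − 74.59° = 105.4°.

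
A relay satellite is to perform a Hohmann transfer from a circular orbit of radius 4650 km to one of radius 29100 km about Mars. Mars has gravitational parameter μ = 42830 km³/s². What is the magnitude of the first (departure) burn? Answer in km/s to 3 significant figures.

Δv₁ = 0.950 km/s

The Hohmann ellipse has a_t = (r₁ + r₂)/2 = 16875 km.
On the circular orbit at r = 4650 km, v_c = √(μ/r) = 3.0349 km/s.
Transfer-orbit speed at the same r (vis-viva, a = a_t): v_t = √[μ(2/r − 1/a_t)] = 3.9854 km/s.
Δv₁ = |v_t − v_c| = |3.9854 − 3.0349| = 0.9505 km/s.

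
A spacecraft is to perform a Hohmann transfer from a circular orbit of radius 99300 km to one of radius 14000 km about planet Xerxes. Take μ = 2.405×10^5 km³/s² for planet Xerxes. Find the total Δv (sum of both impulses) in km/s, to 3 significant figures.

Semi-major axis of the transfer orbit: a_t = (99300 + 14000)/2 = 56650 km.
Circular speed at r₁: v₁ = √(μ/r₁) = √(2.405×10^5/99300) = 1.55626 km/s.
On the transfer ellipse at r₁, vis-viva equation gives v_a = √[μ(2/r₁ − 1/a_t)] = 0.773654 km/s.
First burn Δv₁ = |v_a − v₁| = 0.78261 km/s.
Circular speed at r₂: v₂ = √(μ/r₂) = 4.1447 km/s.
Transfer-orbit speed at r₂: v_p = √[μ(2/r₂ − 1/a_t)] = 5.4874 km/s.
Second burn Δv₂ = |v₂ − v_p| = 1.3427 km/s.
Total Δv = Δv₁ + Δv₂ = 2.125 km/s.

Δv = 2.13 km/s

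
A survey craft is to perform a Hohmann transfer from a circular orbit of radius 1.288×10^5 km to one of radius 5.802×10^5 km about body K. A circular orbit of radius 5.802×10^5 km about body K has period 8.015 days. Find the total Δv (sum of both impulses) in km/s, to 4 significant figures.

From Kepler's third law T² = 4π²r³/μ at r = 5.802×10^5 km, T = 8.015 days = 8.015 × 86400 s = 6.92496×10^5 s: μ = 4π²r³/T² = 1.60790×10^7 km³/s².
Semi-major axis of the transfer orbit: a_t = (1.288×10^5 + 5.802×10^5)/2 = 3.545×10^5 km.
Circular speed at r₁: v₁ = √(μ/r₁) = √(1.60790×10^7/1.288×10^5) = 11.173 km/s.
On the transfer ellipse at r₁, v² = μ(2/r − 1/a) gives v_p = √[μ(2/r₁ − 1/a_t)] = 14.294 km/s.
First burn Δv₁ = |v_p − v₁| = 3.121 km/s.
Circular speed at r₂: v₂ = √(μ/r₂) = 5.264 km/s.
Transfer-orbit speed at r₂: v_a = √[μ(2/r₂ − 1/a_t)] = 3.173 km/s.
Second burn Δv₂ = |v₂ − v_a| = 2.091 km/s.
Total Δv = Δv₁ + Δv₂ = 5.212 km/s.

Δv = 5.212 km/s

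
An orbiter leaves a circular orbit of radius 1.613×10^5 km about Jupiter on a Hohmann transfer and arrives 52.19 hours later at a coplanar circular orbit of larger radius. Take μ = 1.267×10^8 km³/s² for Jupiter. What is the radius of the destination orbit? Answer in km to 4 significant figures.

Transfer time t = 52.19 hours = 1.87884×10^5 s, and t = π√(a_t³/μ).
So a_t = (μ t²/π²)^(1/3) = (1.267×10^8 × (1.87884×10^5)² / π²)^(1/3) = 7.6810×10^5 km.
Since a_t = (r₁ + r₂)/2, r₂ = 2a_t − r₁ = 2×7.6810×10^5 − 1.613×10^5 = 1.3749×10^6 km.

r₂ = 1.375×10^6 km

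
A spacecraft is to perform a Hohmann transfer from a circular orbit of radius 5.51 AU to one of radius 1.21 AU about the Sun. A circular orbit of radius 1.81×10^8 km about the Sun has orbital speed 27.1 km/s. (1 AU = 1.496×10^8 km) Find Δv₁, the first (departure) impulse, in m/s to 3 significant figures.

From the circular-orbit relation v² = μ/r at r = 1.81×10^8 km: μ = v²r = (27.1)² × 1.81×10^8 = 1.32928×10^11 km³/s².
In km: r₁ = 5.51 × 1.496×10^8 = 8.24296×10^8 km; r₂ = 1.21 × 1.496×10^8 = 1.81016×10^8 km.
Transfer-ellipse semi-major axis a_t = (r₁ + r₂)/2 = (8.24296×10^8 + 1.81016×10^8)/2 = 5.02656×10^8 km.
Circular speed at r = 8.24296×10^8 km: v_c = √(μ/r) = 12.699 km/s.
Vis-viva on the transfer ellipse at r = 8.24296×10^8 km gives v_t = √[μ(2/r − 1/a_t)] = 7.6206 km/s.
Δv₁ = |v_t − v_c| = |7.6206 − 12.699| = 5.078 km/s.

Δv₁ = 5080 m/s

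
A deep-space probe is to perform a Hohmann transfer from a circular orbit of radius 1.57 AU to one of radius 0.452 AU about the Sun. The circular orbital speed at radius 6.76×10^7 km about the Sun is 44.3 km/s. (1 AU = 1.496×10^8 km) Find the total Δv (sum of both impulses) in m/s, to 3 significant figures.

Δv = 18800 m/s

From the circular-orbit relation v² = μ/r at r = 6.76×10^7 km: μ = v²r = (44.3)² × 6.76×10^7 = 1.32664×10^11 km³/s².
In km: r₁ = 1.57 × 1.496×10^8 = 2.34872×10^8 km; r₂ = 0.452 × 1.496×10^8 = 6.76192×10^7 km.
The Hohmann ellipse has a_t = (r₁ + r₂)/2 = 1.512456×10^8 km.
Circular speed at r₁: v₁ = √(μ/r₁) = √(1.32664×10^11/2.34872×10^8) = 23.7663 km/s.
On the transfer ellipse at r₁, v² = μ(2/r − 1/a) gives v_a = √[μ(2/r₁ − 1/a_t)] = 15.8911 km/s.
First burn Δv₁ = |v_a − v₁| = 7.8752 km/s.
Circular speed at r₂: v₂ = √(μ/r₂) = 44.294 km/s.
Transfer-orbit speed at r₂: v_p = √[μ(2/r₂ − 1/a_t)] = 55.197 km/s.
Second burn Δv₂ = |v₂ − v_p| = 10.903 km/s.
Total Δv = Δv₁ + Δv₂ = 18.78 km/s.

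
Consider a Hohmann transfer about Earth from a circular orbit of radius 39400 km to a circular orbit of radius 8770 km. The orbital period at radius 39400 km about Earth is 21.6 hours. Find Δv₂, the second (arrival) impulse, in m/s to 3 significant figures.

From Kepler's third law T² = 4π²r³/μ at r = 39400 km, T = 21.6 hours = 21.6 × 3600 s = 77760 s: μ = 4π²r³/T² = 3.99334×10^5 km³/s².
Transfer-ellipse semi-major axis a_t = (r₁ + r₂)/2 = (39400 + 8770)/2 = 24085 km.
Circular speed at r = 8770 km: v_c = √(μ/r) = 6.748 km/s.
Vis-viva on the transfer ellipse at r = 8770 km gives v_t = √[μ(2/r − 1/a_t)] = 8.631 km/s.
Δv₂ = |v_t − v_c| = |8.631 − 6.748| = 1.883 km/s.

Δv₂ = 1880 m/s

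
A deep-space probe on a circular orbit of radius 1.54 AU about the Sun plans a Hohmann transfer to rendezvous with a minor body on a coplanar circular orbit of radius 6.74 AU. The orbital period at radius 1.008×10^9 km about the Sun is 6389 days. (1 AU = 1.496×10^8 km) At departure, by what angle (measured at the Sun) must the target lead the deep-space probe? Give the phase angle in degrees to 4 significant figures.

φ = 93.35°

From Kepler's third law T² = 4π²r³/μ at r = 1.008×10^9 km, T = 6389 days = 6389 × 86400 s = 5.520096×10^8 s: μ = 4π²r³/T² = 1.32693×10^11 km³/s².
In km: r₁ = 1.54 × 1.496×10^8 = 2.30384×10^8 km; r₂ = 6.74 × 1.496×10^8 = 1.008304×10^9 km.
The Hohmann ellipse has a_t = (r₁ + r₂)/2 = 6.19344×10^8 km.
The half-period of the transfer ellipse is t = π√(a_t³/μ) = 1.329×10^8 s.
The target's mean motion on its circular orbit is ω₂ = √(μ/r₂³) = 1.138×10^-8 rad/s.
Angle swept by the target during transfer: ω₂·t = 1.5124 rad = 86.65°.
The deep-space probe traverses 180° on the transfer ellipse, so the target must lead by 180° − 86.65° = 93.35°.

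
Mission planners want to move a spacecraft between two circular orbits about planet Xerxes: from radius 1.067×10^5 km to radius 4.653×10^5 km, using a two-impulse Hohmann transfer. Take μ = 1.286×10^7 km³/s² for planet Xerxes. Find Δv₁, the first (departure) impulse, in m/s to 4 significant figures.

Semi-major axis of the transfer orbit: a_t = (1.067×10^5 + 4.653×10^5)/2 = 2.860×10^5 km.
Circular speed at r = 1.067×10^5 km: v_c = √(μ/r) = 10.978 km/s.
Vis-viva on the transfer ellipse at r = 1.067×10^5 km gives v_t = √[μ(2/r − 1/a_t)] = 14.003 km/s.
Δv₁ = |v_t − v_c| = |14.003 − 10.978| = 3.025 km/s.

Δv₁ = 3025 m/s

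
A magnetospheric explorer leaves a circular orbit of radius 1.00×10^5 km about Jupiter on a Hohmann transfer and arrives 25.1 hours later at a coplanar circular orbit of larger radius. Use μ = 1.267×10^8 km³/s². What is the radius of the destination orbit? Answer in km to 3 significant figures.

Transfer time t = 25.1 hours = 90360 s, and t = π√(a_t³/μ).
So a_t = (μ t²/π²)^(1/3) = (1.267×10^8 × (90360)² / π²)^(1/3) = 4.7149×10^5 km.
Since a_t = (r₁ + r₂)/2, r₂ = 2a_t − r₁ = 2×4.7149×10^5 − 1.000×10^5 = 8.4298×10^5 km.

r₂ = 8.43×10^5 km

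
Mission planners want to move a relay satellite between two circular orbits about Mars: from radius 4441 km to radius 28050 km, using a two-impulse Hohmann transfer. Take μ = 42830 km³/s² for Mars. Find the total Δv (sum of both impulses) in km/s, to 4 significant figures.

Δv = 1.565 km/s

Semi-major axis of the transfer orbit: a_t = (4441 + 28050)/2 = 16245.5 km.
At r₁ the circular-orbit speed is v₁ = √(μ/r₁) = 3.1055 km/s.
Transfer-orbit speed at r₁ (v² = μ(2/r − 1/a)): v_p = √[μ(2/r₁ − 1/a_t)] = 4.0807 km/s.
First burn Δv₁ = |v_p − v₁| = 0.9752 km/s.
Circular speed at r₂: v₂ = √(μ/r₂) = 1.2357 km/s.
Transfer-orbit speed at r₂: v_a = √[μ(2/r₂ − 1/a_t)] = 0.64607 km/s.
Second burn Δv₂ = |v₂ − v_a| = 0.5896 km/s.
Total Δv = Δv₁ + Δv₂ = 1.565 km/s.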